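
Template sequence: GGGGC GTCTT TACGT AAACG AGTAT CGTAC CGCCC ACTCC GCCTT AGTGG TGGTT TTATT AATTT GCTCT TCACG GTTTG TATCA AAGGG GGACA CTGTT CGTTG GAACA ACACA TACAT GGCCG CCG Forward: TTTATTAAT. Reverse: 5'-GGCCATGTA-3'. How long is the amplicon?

70 bp

Scanning the template, TTTATTAAT occurs at positions 55–63; this primer anneals to the bottom strand there with its 3' end pointing downstream.
Taking the reverse complement of GGCCATGTA gives TACATGGCC, found at positions 116–124 on the template; the primer anneals here to the top strand with its 3' end pointing upstream.
Product length = (reverse-primer end) − (forward-primer start) + 1 = 124 − 55 + 1 = 70 bp.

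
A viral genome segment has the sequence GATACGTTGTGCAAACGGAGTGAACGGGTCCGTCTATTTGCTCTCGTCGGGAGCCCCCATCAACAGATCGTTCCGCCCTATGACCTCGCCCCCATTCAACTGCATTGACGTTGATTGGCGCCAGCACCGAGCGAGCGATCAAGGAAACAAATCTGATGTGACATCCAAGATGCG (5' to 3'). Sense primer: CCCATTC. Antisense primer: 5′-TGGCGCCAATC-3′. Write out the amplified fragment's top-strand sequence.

5'-CCCATTCAACTGCATTGACGTTGATTGGCGCCA-3'

Scanning the template, CCCATTC occurs at positions 91–97; this primer anneals to the bottom strand there with its 3' end pointing downstream.
Taking the reverse complement of TGGCGCCAATC gives GATTGGCGCCA, found at positions 113–123 on the template; the primer anneals here to the top strand with its 3' end pointing upstream.
The product is the template from position 91 through 123 (33 bp).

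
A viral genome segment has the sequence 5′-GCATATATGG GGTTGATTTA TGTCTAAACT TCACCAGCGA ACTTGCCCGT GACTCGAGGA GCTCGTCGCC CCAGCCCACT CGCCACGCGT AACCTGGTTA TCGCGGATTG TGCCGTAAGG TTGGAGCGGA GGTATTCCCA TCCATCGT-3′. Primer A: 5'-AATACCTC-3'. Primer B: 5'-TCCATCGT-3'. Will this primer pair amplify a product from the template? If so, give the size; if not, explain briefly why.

No product — the primers' 3' ends point away from each other.

Primer A (AATACCTC) has reverse complement GAGGTATT, which matches the top strand at positions 129–136; primer A anneals to the top strand there with its 3' end pointing upstream toward position 129.
Primer B (TCCATCGT) matches the top strand directly at positions 141–148; it anneals to the bottom strand with its 3' end pointing downstream toward position 148.
The 3' ends diverge (primer A extends toward position 1, primer B toward position 148), so the primers never converge on a shared product.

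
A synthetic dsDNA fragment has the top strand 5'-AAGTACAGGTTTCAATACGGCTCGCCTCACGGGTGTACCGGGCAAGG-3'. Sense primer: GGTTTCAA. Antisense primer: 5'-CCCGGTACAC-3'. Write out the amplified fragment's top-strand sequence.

Forward primer GGTTTCAA is found on the top strand at positions 8–15.
The reverse primer's reverse complement is GTGTACCGGG, which matches the template at positions 33–42.
The product is the template from position 8 through 42 (35 bp).

5'-GGTTTCAATACGGCTCGCCTCACGGGTGTACCGGG-3'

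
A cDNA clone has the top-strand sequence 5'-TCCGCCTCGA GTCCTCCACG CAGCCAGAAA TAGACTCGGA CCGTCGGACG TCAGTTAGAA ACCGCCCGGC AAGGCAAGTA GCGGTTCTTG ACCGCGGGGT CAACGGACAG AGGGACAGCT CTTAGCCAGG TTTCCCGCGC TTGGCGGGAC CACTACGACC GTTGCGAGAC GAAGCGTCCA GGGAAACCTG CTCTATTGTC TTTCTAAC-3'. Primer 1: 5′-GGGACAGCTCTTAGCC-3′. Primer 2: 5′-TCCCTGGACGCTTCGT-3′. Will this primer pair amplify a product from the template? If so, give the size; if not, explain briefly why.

Primer 1 (GGGACAGCTCTTAGCC) matches the top strand at positions 112–127; it acts as a forward primer.
Primer 2's reverse complement is ACGAAGCGTCCAGGGA, matching the top strand at positions 169–184; it acts as a reverse primer.
The 3' ends face each other across positions 112–184, giving a 73 bp product.

Yes — a 73 bp product.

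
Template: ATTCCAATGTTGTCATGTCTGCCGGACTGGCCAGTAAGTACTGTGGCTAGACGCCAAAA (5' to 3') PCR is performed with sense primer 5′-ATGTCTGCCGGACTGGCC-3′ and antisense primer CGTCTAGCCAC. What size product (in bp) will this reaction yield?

The forward primer matches the template at positions 15–32.
The reverse primer's reverse complement is GTGGCTAGACG, which matches the template at positions 43–53.
Amplicon spans positions 15–53: 39 bp.

39 bp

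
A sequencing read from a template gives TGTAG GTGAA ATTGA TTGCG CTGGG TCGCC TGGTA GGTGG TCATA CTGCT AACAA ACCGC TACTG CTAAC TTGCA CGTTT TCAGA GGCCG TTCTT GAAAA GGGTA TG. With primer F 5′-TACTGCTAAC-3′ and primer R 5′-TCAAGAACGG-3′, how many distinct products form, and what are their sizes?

Two products: 54 bp, 37 bp

The forward primer TACTGCTAAC matches the top strand at positions 44–53, 61–70.
The reverse primer's reverse complement is CCGTTCTTGA, matching at positions 88–97.
Each forward site pairs with the reverse site to give a product ending at position 97: sizes 54, 37 bp.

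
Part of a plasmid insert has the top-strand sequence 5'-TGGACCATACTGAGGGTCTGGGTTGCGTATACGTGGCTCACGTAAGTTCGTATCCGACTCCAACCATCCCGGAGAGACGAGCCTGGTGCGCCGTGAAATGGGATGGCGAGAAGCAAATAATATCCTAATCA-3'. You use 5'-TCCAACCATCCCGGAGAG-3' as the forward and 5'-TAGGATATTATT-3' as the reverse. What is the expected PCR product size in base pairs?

Forward primer TCCAACCATCCCGGAGAG is found on the top strand at positions 59–76.
Reverse complement of the reverse primer: AATAATATCCTA. This occurs on the top strand at positions 116–127.
Product length = (reverse-primer end) − (forward-primer start) + 1 = 127 − 59 + 1 = 69 bp.

69 bp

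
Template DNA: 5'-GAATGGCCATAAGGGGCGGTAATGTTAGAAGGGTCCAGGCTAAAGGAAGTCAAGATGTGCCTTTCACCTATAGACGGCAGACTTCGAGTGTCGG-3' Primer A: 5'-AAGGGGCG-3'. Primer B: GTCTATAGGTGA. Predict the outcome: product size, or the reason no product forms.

Primer A (AAGGGGCG) matches the top strand at positions 11–18; it acts as a forward primer.
Primer B's reverse complement is TCACCTATAGAC, matching the top strand at positions 64–75; it acts as a reverse primer.
The 3' ends face each other across positions 11–75, giving a 65 bp product.

Yes — a 65 bp product.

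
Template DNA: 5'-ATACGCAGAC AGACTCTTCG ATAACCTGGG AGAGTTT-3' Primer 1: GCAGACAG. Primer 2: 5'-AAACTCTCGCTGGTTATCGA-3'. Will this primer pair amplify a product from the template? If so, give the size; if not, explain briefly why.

Primer 2 (AAACTCTCGCTGGTTATCGA) does not match the top strand, and its reverse complement TCGATAACCAGCGAGAGTTT does not match either.
With no annealing site for primer 2, no amplification occurs.

No product — primer 2 has no binding site in the template.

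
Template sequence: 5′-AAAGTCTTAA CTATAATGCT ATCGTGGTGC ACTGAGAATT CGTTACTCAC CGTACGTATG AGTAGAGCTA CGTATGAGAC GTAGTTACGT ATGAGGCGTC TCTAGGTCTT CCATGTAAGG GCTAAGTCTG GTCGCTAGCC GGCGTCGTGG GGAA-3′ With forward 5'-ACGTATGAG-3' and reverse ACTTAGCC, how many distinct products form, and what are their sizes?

Three products: 74 bp, 58 bp, 41 bp

The forward primer ACGTATGAG matches the top strand at positions 54–62, 70–78, 87–95.
The reverse primer's reverse complement is GGCTAAGT, matching at positions 120–127.
Each forward site pairs with the reverse site to give a product ending at position 127: sizes 74, 58, 41 bp.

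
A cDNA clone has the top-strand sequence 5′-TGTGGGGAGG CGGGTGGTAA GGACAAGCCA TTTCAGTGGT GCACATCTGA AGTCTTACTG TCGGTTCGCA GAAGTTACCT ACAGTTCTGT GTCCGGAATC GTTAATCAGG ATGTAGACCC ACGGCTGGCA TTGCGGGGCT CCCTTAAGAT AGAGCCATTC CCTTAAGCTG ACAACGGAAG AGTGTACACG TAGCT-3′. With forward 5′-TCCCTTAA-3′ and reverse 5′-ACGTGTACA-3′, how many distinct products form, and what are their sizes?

The forward primer TCCCTTAA matches the top strand at positions 140–147, 159–166.
The reverse primer's reverse complement is TGTACACGT, matching at positions 183–191.
Each forward site pairs with the reverse site to give a product ending at position 191: sizes 52, 33 bp.

Two products: 52 bp, 33 bp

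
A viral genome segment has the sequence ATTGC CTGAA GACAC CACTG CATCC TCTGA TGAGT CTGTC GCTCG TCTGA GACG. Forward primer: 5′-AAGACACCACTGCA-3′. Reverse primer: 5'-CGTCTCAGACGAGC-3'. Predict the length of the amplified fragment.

46 bp

Scanning the template, AAGACACCACTGCA occurs at positions 9–22; this primer anneals to the bottom strand there with its 3' end pointing downstream.
Reverse complement of the reverse primer: GCTCGTCTGAGACG. This occurs on the top strand at positions 41–54.
Product length = (reverse-primer end) − (forward-primer start) + 1 = 54 − 9 + 1 = 46 bp.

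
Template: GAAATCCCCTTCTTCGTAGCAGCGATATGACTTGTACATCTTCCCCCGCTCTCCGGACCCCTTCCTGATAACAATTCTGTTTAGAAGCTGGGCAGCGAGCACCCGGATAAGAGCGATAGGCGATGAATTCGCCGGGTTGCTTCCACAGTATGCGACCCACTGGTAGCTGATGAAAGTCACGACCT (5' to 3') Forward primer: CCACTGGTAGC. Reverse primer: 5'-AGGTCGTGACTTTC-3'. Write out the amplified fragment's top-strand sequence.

5'-CCACTGGTAGCTGATGAAAGTCACGACCT-3'

The forward primer matches the template at positions 157–167.
Reverse complement of the reverse primer: GAAAGTCACGACCT. This occurs on the top strand at positions 172–185.
The product is the template from position 157 through 185 (29 bp).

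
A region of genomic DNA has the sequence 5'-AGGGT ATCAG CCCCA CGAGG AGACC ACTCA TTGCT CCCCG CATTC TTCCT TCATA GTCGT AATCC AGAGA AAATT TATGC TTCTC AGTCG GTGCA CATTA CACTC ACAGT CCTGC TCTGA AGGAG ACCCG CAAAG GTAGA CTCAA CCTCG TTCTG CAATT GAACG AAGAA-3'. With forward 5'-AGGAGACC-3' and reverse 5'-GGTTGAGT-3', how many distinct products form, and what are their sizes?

The forward primer AGGAGACC matches the top strand at positions 18–25, 121–128.
The reverse primer's reverse complement is ACTCAACC, matching at positions 140–147.
Each forward site pairs with the reverse site to give a product ending at position 147: sizes 130, 27 bp.

Two products: 130 bp, 27 bp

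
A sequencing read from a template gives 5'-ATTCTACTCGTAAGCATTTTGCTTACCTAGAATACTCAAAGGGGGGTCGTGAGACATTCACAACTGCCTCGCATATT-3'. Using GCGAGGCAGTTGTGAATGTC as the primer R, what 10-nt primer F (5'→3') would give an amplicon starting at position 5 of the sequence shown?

The reverse primer's reverse complement GACATTCACAACTGCCTCGC matches the template at positions 53–72; the product starts at position 5.
The forward primer is identical to the top strand over positions 5–14: TACTCGTAAG.

5'-TACTCGTAAG-3'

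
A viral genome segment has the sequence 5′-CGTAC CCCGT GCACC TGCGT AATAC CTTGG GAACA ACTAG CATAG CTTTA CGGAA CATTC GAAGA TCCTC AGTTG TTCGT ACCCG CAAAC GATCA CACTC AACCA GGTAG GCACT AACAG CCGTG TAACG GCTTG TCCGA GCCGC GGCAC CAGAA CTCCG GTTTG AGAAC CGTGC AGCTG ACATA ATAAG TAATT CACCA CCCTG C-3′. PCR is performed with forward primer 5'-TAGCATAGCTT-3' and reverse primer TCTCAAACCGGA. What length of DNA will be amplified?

131 bp

Scanning the template, TAGCATAGCTT occurs at positions 38–48; this primer anneals to the bottom strand there with its 3' end pointing downstream.
Taking the reverse complement of TCTCAAACCGGA gives TCCGGTTTGAGA, found at positions 157–168 on the template; the primer anneals here to the top strand with its 3' end pointing upstream.
The product runs from position 38 to position 168, so its length is 168 − 38 + 1 = 131 bp.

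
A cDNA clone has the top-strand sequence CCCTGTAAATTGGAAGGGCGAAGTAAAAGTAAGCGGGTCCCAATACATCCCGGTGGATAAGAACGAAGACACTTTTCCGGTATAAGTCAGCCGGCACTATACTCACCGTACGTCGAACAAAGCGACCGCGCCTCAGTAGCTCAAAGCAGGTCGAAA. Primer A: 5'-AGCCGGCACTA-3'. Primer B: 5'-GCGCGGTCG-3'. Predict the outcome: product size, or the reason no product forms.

Primer A (AGCCGGCACTA) matches the top strand at positions 89–99; it acts as a forward primer.
Primer B's reverse complement is CGACCGCGC, matching the top strand at positions 123–131; it acts as a reverse primer.
The 3' ends face each other across positions 89–131, giving a 43 bp product.

Yes — a 43 bp product.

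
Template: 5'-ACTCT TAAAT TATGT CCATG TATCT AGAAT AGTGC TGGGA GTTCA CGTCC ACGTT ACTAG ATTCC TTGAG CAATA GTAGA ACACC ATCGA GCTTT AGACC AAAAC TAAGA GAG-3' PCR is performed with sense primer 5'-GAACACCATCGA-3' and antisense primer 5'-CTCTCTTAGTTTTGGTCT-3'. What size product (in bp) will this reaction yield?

35 bp

Forward primer GAACACCATCGA is found on the top strand at positions 79–90.
The reverse primer's reverse complement is AGACCAAAACTAAGAGAG, which matches the template at positions 96–113.
The product runs from position 79 to position 113, so its length is 113 − 79 + 1 = 35 bp.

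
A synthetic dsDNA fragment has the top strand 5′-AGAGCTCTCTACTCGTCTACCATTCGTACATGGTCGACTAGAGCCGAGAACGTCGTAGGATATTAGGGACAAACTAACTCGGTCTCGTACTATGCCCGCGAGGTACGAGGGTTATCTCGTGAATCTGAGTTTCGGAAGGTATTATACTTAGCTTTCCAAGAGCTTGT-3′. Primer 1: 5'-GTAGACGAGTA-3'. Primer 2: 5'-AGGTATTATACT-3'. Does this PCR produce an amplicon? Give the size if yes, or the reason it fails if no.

No product — the primers' 3' ends point away from each other.

Primer 1 (GTAGACGAGTA) has reverse complement TACTCGTCTAC, which matches the top strand at positions 10–20; primer 1 anneals to the top strand there with its 3' end pointing upstream toward position 10.
Primer 2 (AGGTATTATACT) matches the top strand directly at positions 137–148; it anneals to the bottom strand with its 3' end pointing downstream toward position 148.
The 3' ends diverge (primer 1 extends toward position 1, primer 2 toward position 167), so the primers never converge on a shared product.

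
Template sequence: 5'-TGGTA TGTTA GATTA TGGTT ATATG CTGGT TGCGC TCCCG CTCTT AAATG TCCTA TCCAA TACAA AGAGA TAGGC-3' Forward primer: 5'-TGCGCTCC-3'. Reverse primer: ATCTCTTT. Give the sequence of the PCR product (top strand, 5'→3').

The forward primer matches the template at positions 31–38.
The reverse primer's reverse complement is AAAGAGAT, which matches the template at positions 64–71.
The product is the template from position 31 through 71 (41 bp).

5'-TGCGCTCCCGCTCTTAAATGTCCTATCCAATACAAAGAGAT-3'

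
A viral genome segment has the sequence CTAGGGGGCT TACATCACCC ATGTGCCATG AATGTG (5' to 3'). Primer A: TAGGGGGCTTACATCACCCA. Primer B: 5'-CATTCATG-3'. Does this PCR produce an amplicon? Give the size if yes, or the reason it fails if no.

Yes — a 33 bp product.

Primer A (TAGGGGGCTTACATCACCCA) matches the top strand at positions 2–21; it acts as a forward primer.
Primer B's reverse complement is CATGAATG, matching the top strand at positions 27–34; it acts as a reverse primer.
The 3' ends face each other across positions 2–34, giving a 33 bp product.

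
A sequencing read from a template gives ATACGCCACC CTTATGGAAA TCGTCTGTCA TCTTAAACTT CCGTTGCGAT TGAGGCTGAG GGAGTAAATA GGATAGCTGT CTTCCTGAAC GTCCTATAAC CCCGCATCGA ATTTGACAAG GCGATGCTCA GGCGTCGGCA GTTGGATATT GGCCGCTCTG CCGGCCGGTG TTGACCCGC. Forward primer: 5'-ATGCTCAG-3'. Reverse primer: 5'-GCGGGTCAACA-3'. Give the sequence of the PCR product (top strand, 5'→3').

5'-ATGCTCAGGCGTCGGCAGTTGGATATTGGCCGCTCTGCCGGCCGGTGTTGACCCGC-3'

Forward primer ATGCTCAG is found on the top strand at positions 124–131.
The reverse primer's reverse complement is TGTTGACCCGC, which matches the template at positions 169–179.
The product is the template from position 124 through 179 (56 bp).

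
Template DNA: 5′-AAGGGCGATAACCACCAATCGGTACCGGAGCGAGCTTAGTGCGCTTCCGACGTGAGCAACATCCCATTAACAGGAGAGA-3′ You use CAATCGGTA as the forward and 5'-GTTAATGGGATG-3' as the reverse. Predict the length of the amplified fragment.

56 bp

Forward primer CAATCGGTA is found on the top strand at positions 16–24.
Taking the reverse complement of GTTAATGGGATG gives CATCCCATTAAC, found at positions 60–71 on the template; the primer anneals here to the top strand with its 3' end pointing upstream.
Product length = (reverse-primer end) − (forward-primer start) + 1 = 71 − 16 + 1 = 56 bp.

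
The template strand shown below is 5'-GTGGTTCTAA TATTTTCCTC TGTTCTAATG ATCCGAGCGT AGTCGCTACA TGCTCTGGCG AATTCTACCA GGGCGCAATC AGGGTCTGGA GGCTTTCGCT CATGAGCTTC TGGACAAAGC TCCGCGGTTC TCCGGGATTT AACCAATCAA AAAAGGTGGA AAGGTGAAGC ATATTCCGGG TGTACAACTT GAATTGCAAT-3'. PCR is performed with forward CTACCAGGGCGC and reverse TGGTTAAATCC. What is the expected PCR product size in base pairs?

81 bp

The forward primer matches the template at positions 65–76.
Taking the reverse complement of TGGTTAAATCC gives GGATTTAACCA, found at positions 135–145 on the template; the primer anneals here to the top strand with its 3' end pointing upstream.
Amplicon spans positions 65–145: 81 bp.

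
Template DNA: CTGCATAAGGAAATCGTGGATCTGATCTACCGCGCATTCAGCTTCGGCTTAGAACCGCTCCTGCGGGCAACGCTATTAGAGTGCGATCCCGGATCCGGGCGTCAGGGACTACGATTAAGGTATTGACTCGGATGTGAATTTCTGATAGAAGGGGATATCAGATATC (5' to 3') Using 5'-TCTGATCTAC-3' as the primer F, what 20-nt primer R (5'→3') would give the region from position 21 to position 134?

The product's 3' end on the top strand is position 134.
The reverse primer anneals to the top strand over positions 115–134, i.e. to TTAAGGTATTGACTCGGATG.
Its sequence written 5'→3' is the reverse complement: CATCCGAGTCAATACCTTAA.

5'-CATCCGAGTCAATACCTTAA-3'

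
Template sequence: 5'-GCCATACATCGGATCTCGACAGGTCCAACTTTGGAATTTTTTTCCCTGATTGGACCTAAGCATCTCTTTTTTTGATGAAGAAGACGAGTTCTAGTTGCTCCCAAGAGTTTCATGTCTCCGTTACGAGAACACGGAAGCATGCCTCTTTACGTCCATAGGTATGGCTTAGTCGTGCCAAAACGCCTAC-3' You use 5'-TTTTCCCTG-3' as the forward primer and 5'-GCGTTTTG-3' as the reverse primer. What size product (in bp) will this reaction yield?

144 bp

The forward primer matches the template at positions 40–48.
The reverse primer's reverse complement is CAAAACGC, which matches the template at positions 176–183.
The product runs from position 40 to position 183, so its length is 183 − 40 + 1 = 144 bp.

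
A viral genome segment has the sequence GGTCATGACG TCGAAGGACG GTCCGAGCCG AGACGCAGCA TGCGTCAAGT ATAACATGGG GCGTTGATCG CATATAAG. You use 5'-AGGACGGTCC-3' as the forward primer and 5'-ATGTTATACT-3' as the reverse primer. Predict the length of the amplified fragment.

Forward primer AGGACGGTCC is found on the top strand at positions 15–24.
Taking the reverse complement of ATGTTATACT gives AGTATAACAT, found at positions 48–57 on the template; the primer anneals here to the top strand with its 3' end pointing upstream.
Product length = (reverse-primer end) − (forward-primer start) + 1 = 57 − 15 + 1 = 43 bp.

43 bp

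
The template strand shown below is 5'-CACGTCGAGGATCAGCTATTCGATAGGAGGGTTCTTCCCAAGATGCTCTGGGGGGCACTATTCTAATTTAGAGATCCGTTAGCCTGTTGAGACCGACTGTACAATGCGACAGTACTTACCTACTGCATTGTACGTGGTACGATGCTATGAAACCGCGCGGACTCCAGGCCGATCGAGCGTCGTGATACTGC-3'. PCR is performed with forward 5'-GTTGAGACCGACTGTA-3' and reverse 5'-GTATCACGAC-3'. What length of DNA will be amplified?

Scanning the template, GTTGAGACCGACTGTA occurs at positions 86–101; this primer anneals to the bottom strand there with its 3' end pointing downstream.
Taking the reverse complement of GTATCACGAC gives GTCGTGATAC, found at positions 179–188 on the template; the primer anneals here to the top strand with its 3' end pointing upstream.
The product runs from position 86 to position 188, so its length is 188 − 86 + 1 = 103 bp.

103 bp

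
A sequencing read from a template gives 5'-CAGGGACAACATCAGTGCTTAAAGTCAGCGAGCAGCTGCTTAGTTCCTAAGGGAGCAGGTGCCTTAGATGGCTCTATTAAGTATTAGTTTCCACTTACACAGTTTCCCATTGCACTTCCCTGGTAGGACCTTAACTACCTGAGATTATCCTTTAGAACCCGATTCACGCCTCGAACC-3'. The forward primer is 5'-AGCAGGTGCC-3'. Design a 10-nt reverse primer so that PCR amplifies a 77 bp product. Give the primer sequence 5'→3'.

5'-GGTCCTACCA-3'

The forward primer binds at positions 54–63, so a 77 bp product ends at position 54 + 77 − 1 = 130.
The reverse primer anneals to the top strand over positions 121–130, i.e. to TGGTAGGACC.
Its sequence written 5'→3' is the reverse complement: GGTCCTACCA.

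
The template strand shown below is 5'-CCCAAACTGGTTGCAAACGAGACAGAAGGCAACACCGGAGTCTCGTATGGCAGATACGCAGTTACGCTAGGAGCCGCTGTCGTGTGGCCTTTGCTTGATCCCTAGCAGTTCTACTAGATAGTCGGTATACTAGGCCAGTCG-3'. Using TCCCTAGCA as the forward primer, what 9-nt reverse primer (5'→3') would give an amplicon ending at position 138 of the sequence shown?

5'-CTGGCCTAG-3'

The forward primer binds at positions 99–107; the product's 3' end on the top strand is position 138.
The reverse primer anneals to the top strand over positions 130–138, i.e. to CTAGGCCAG.
Its sequence written 5'→3' is the reverse complement: CTGGCCTAG.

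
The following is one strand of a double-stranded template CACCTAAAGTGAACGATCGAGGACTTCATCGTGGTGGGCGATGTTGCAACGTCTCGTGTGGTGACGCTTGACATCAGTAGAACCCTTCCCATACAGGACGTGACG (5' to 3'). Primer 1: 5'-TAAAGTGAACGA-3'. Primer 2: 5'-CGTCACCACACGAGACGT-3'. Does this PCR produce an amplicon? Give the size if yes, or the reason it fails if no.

Yes — a 62 bp product.

Primer 1 (TAAAGTGAACGA) matches the top strand at positions 5–16; it acts as a forward primer.
Primer 2's reverse complement is ACGTCTCGTGTGGTGACG, matching the top strand at positions 49–66; it acts as a reverse primer.
The 3' ends face each other across positions 5–66, giving a 62 bp product.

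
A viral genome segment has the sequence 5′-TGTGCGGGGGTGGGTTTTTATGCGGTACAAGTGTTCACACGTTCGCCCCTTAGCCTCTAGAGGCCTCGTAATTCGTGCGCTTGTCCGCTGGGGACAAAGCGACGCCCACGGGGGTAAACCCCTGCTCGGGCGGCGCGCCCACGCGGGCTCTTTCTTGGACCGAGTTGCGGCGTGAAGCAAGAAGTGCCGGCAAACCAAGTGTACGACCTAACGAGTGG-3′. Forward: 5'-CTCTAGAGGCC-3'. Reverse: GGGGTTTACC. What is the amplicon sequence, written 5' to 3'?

5'-CTCTAGAGGCCTCGTAATTCGTGCGCTTGTCCGCTGGGGACAAAGCGACGCCCACGGGGGTAAACCCC-3'

Scanning the template, CTCTAGAGGCC occurs at positions 55–65; this primer anneals to the bottom strand there with its 3' end pointing downstream.
Taking the reverse complement of GGGGTTTACC gives GGTAAACCCC, found at positions 113–122 on the template; the primer anneals here to the top strand with its 3' end pointing upstream.
The product is the template from position 55 through 122 (68 bp).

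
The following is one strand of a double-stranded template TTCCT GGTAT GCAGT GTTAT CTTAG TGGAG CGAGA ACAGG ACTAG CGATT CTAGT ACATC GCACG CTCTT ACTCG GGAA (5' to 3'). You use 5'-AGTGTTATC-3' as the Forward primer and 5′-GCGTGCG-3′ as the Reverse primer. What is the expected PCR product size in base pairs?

Scanning the template, AGTGTTATC occurs at positions 13–21; this primer anneals to the bottom strand there with its 3' end pointing downstream.
Reverse complement of the reverse primer: CGCACGC. This occurs on the top strand at positions 60–66.
Product length = (reverse-primer end) − (forward-primer start) + 1 = 66 − 13 + 1 = 54 bp.

54 bp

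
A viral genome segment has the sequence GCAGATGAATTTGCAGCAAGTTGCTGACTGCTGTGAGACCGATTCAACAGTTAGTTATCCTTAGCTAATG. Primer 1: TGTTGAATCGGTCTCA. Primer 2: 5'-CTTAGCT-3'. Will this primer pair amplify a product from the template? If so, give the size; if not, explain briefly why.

No product — the primers' 3' ends point away from each other.

Primer 1 (TGTTGAATCGGTCTCA) has reverse complement TGAGACCGATTCAACA, which matches the top strand at positions 34–49; primer 1 anneals to the top strand there with its 3' end pointing upstream toward position 34.
Primer 2 (CTTAGCT) matches the top strand directly at positions 60–66; it anneals to the bottom strand with its 3' end pointing downstream toward position 66.
The 3' ends diverge (primer 1 extends toward position 1, primer 2 toward position 70), so the primers never converge on a shared product.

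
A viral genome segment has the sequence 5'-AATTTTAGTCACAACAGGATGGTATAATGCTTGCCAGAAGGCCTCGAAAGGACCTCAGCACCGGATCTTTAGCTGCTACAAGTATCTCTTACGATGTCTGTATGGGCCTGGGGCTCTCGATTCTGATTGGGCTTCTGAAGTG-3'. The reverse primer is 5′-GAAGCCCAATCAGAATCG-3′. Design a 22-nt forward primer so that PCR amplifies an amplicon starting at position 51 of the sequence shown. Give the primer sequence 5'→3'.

The reverse primer's reverse complement CGATTCTGATTGGGCTTC matches the template at positions 118–135; the product starts at position 51.
The forward primer is identical to the top strand over positions 51–72: GACCTCAGCACCGGATCTTTAG.

5'-GACCTCAGCACCGGATCTTTAG-3'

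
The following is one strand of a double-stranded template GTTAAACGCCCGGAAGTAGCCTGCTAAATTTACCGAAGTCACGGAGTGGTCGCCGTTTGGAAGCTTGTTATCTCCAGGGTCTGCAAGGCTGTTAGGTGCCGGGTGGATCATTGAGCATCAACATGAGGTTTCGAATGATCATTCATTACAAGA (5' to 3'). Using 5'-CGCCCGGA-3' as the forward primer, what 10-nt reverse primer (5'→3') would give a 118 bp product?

5'-ATGTTGATGC-3'

The forward primer binds at positions 7–14, so a 118 bp product ends at position 7 + 118 − 1 = 124.
The reverse primer anneals to the top strand over positions 115–124, i.e. to GCATCAACAT.
Its sequence written 5'→3' is the reverse complement: ATGTTGATGC.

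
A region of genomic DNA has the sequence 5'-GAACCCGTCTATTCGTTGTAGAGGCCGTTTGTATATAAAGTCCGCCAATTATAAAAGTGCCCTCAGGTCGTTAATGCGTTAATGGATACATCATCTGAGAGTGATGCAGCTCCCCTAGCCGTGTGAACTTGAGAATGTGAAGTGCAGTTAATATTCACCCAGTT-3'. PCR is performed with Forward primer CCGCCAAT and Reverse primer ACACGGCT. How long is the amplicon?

83 bp

Forward primer CCGCCAAT is found on the top strand at positions 42–49.
The reverse primer's reverse complement is AGCCGTGT, which matches the template at positions 117–124.
Product length = (reverse-primer end) − (forward-primer start) + 1 = 124 − 42 + 1 = 83 bp.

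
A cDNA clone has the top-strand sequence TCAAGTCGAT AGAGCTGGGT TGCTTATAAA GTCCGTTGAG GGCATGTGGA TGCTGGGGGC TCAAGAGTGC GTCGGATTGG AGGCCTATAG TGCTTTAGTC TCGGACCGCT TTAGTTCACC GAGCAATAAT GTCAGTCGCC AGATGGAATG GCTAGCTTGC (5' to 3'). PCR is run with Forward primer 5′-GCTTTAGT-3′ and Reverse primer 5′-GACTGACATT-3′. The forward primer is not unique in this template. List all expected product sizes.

46 bp, 30 bp

The forward primer GCTTTAGT matches the top strand at positions 92–99, 108–115.
The reverse primer's reverse complement is AATGTCAGTC, matching at positions 128–137.
Each forward site pairs with the reverse site to give a product ending at position 137: sizes 46, 30 bp.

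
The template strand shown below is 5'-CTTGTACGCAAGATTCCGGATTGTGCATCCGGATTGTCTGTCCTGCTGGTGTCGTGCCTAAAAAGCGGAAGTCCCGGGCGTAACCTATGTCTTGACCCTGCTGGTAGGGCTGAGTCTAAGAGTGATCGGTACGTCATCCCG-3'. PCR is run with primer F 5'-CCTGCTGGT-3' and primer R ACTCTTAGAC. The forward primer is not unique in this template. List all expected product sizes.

82 bp, 27 bp

The forward primer CCTGCTGGT matches the top strand at positions 42–50, 97–105.
The reverse primer's reverse complement is GTCTAAGAGT, matching at positions 114–123.
Each forward site pairs with the reverse site to give a product ending at position 123: sizes 82, 27 bp.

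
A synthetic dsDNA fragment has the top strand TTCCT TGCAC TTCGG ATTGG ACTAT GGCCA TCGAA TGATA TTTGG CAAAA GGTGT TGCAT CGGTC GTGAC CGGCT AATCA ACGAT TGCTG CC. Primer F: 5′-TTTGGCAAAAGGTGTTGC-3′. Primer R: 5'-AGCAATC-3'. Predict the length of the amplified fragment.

49 bp

Scanning the template, TTTGGCAAAAGGTGTTGC occurs at positions 41–58; this primer anneals to the bottom strand there with its 3' end pointing downstream.
Taking the reverse complement of AGCAATC gives GATTGCT, found at positions 83–89 on the template; the primer anneals here to the top strand with its 3' end pointing upstream.
Product length = (reverse-primer end) − (forward-primer start) + 1 = 89 − 41 + 1 = 49 bp.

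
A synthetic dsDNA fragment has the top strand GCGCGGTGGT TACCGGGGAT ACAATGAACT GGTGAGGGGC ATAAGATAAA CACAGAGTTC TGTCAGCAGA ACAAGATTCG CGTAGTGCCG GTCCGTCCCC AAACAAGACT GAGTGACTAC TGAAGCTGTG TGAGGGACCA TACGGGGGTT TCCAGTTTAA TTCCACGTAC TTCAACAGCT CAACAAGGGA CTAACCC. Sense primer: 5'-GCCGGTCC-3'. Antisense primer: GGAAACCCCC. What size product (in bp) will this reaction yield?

Forward primer GCCGGTCC is found on the top strand at positions 87–94.
Taking the reverse complement of GGAAACCCCC gives GGGGGTTTCC, found at positions 144–153 on the template; the primer anneals here to the top strand with its 3' end pointing upstream.
Product length = (reverse-primer end) − (forward-primer start) + 1 = 153 − 87 + 1 = 67 bp.

67 bp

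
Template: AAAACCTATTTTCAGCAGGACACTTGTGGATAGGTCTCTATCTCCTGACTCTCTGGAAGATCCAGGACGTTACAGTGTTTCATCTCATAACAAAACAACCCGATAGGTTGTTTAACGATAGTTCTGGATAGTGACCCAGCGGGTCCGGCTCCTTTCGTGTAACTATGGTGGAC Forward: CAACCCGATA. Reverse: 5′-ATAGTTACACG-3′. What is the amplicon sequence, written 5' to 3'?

5'-CAACCCGATAGGTTGTTTAACGATAGTTCTGGATAGTGACCCAGCGGGTCCGGCTCCTTTCGTGTAACTAT-3'

Forward primer CAACCCGATA is found on the top strand at positions 96–105.
The reverse primer's reverse complement is CGTGTAACTAT, which matches the template at positions 156–166.
The product is the template from position 96 through 166 (71 bp).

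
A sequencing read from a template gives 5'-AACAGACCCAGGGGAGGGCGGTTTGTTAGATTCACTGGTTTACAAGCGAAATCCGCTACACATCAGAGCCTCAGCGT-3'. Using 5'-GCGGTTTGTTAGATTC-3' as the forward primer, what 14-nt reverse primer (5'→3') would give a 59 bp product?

5'-CGCTGAGGCTCTGA-3'

The forward primer binds at positions 18–33, so a 59 bp product ends at position 18 + 59 − 1 = 76.
The reverse primer anneals to the top strand over positions 63–76, i.e. to TCAGAGCCTCAGCG.
Its sequence written 5'→3' is the reverse complement: CGCTGAGGCTCTGA.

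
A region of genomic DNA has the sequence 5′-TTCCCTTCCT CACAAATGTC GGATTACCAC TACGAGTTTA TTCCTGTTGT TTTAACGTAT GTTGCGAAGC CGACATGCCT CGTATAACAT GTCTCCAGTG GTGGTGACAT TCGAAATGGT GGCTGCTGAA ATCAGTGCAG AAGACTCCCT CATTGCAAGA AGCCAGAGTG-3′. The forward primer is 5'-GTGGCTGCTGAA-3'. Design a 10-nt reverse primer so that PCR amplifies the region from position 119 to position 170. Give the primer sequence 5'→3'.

The product's 3' end on the top strand is position 170.
The reverse primer anneals to the top strand over positions 161–170, i.e. to AGCCAGAGTG.
Its sequence written 5'→3' is the reverse complement: CACTCTGGCT.

5'-CACTCTGGCT-3'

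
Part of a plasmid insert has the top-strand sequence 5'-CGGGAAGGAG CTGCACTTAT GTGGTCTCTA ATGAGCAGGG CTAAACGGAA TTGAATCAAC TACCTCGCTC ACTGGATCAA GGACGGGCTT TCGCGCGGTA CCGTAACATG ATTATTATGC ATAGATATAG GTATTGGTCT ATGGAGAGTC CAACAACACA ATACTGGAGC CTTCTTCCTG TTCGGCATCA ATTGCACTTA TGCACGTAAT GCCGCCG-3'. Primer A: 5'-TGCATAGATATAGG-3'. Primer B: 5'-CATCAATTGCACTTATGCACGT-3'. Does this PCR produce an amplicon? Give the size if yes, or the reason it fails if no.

No product — both primers anneal to the same strand and extend in the same direction.

Primer A (TGCATAGATATAGG) matches the top strand at positions 118–131 (3' end points downstream).
Primer B (CATCAATTGCACTTATGCACGT) also matches the top strand directly, at positions 186–207 — its reverse complement ACGTGCATAAGTGCAATTGATG is not present.
Both primers anneal to the bottom strand with 3' ends pointing the same way, so neither can prime synthesis back toward the other.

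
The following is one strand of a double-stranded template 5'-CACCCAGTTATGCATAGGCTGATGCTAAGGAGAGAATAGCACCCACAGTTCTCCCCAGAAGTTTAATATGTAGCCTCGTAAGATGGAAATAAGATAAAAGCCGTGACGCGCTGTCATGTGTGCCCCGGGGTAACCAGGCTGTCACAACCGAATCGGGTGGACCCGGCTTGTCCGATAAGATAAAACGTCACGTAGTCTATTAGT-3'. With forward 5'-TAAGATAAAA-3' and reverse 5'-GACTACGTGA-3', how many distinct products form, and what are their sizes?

The forward primer TAAGATAAAA matches the top strand at positions 90–99, 176–185.
The reverse primer's reverse complement is TCACGTAGTC, matching at positions 188–197.
Each forward site pairs with the reverse site to give a product ending at position 197: sizes 108, 22 bp.

Two products: 108 bp, 22 bp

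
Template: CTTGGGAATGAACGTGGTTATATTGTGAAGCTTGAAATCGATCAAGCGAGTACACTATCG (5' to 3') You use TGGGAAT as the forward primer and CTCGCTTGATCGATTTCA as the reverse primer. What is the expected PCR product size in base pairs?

Scanning the template, TGGGAAT occurs at positions 3–9; this primer anneals to the bottom strand there with its 3' end pointing downstream.
Taking the reverse complement of CTCGCTTGATCGATTTCA gives TGAAATCGATCAAGCGAG, found at positions 33–50 on the template; the primer anneals here to the top strand with its 3' end pointing upstream.
Amplicon spans positions 3–50: 48 bp.

48 bp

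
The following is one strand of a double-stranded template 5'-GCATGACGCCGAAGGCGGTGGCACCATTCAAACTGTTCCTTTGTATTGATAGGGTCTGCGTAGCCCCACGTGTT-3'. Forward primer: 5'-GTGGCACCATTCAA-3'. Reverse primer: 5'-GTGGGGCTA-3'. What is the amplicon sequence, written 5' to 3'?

5'-GTGGCACCATTCAAACTGTTCCTTTGTATTGATAGGGTCTGCGTAGCCCCAC-3'

Scanning the template, GTGGCACCATTCAA occurs at positions 18–31; this primer anneals to the bottom strand there with its 3' end pointing downstream.
Taking the reverse complement of GTGGGGCTA gives TAGCCCCAC, found at positions 61–69 on the template; the primer anneals here to the top strand with its 3' end pointing upstream.
The product is the template from position 18 through 69 (52 bp).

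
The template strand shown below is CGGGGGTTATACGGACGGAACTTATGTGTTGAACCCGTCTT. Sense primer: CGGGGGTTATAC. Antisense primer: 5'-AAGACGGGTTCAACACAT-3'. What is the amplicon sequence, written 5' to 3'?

The forward primer matches the template at positions 1–12.
Taking the reverse complement of AAGACGGGTTCAACACAT gives ATGTGTTGAACCCGTCTT, found at positions 24–41 on the template; the primer anneals here to the top strand with its 3' end pointing upstream.
The product is the template from position 1 through 41 (41 bp).

5'-CGGGGGTTATACGGACGGAACTTATGTGTTGAACCCGTCTT-3'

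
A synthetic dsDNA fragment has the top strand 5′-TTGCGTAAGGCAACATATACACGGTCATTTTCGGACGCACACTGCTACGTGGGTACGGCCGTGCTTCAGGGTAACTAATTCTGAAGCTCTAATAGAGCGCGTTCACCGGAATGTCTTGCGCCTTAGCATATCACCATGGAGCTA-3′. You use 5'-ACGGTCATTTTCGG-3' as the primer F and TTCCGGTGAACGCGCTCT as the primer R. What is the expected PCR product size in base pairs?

Forward primer ACGGTCATTTTCGG is found on the top strand at positions 21–34.
Reverse complement of the reverse primer: AGAGCGCGTTCACCGGAA. This occurs on the top strand at positions 94–111.
Product length = (reverse-primer end) − (forward-primer start) + 1 = 111 − 21 + 1 = 91 bp.

91 bp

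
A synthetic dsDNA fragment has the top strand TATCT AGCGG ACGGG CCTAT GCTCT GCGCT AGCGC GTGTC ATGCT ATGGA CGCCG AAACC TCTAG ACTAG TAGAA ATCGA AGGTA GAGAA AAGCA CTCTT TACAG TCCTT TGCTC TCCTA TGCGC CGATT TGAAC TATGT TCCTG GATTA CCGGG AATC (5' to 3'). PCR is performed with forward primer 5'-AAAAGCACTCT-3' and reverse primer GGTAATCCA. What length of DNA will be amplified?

64 bp

Scanning the template, AAAAGCACTCT occurs at positions 89–99; this primer anneals to the bottom strand there with its 3' end pointing downstream.
Taking the reverse complement of GGTAATCCA gives TGGATTACC, found at positions 144–152 on the template; the primer anneals here to the top strand with its 3' end pointing upstream.
Amplicon spans positions 89–152: 64 bp.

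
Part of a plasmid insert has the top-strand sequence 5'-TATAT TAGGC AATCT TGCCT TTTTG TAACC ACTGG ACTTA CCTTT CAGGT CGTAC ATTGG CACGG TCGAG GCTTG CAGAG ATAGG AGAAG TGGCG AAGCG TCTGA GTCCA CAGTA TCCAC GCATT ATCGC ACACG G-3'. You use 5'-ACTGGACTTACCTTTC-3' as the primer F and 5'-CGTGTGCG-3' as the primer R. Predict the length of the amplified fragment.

Forward primer ACTGGACTTACCTTTC is found on the top strand at positions 31–46.
The reverse primer's reverse complement is CGCACACG, which matches the template at positions 128–135.
Amplicon spans positions 31–135: 105 bp.

105 bp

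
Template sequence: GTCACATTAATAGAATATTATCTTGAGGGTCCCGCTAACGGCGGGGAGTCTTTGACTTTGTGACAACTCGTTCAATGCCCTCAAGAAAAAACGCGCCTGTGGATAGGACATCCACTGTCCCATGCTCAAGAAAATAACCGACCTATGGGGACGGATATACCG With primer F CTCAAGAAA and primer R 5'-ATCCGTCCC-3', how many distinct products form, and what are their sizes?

Two products: 77 bp, 32 bp

The forward primer CTCAAGAAA matches the top strand at positions 80–88, 125–133.
The reverse primer's reverse complement is GGGACGGAT, matching at positions 148–156.
Each forward site pairs with the reverse site to give a product ending at position 156: sizes 77, 32 bp.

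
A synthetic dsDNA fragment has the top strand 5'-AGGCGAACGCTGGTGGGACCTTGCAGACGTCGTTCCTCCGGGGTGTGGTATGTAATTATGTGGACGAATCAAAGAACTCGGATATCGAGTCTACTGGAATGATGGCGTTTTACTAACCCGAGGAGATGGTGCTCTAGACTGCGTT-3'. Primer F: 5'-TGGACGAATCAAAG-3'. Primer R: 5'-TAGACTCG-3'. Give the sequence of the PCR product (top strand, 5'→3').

5'-TGGACGAATCAAAGAACTCGGATATCGAGTCTA-3'

The forward primer matches the template at positions 61–74.
Reverse complement of the reverse primer: CGAGTCTA. This occurs on the top strand at positions 86–93.
The product is the template from position 61 through 93 (33 bp).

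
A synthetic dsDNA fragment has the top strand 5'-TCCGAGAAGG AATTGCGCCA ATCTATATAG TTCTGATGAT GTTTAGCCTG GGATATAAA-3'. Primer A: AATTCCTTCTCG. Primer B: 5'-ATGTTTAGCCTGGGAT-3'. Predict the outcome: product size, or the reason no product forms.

Primer A (AATTCCTTCTCG) has reverse complement CGAGAAGGAATT, which matches the top strand at positions 3–14; primer A anneals to the top strand there with its 3' end pointing upstream toward position 3.
Primer B (ATGTTTAGCCTGGGAT) matches the top strand directly at positions 39–54; it anneals to the bottom strand with its 3' end pointing downstream toward position 54.
The 3' ends diverge (primer A extends toward position 1, primer B toward position 59), so the primers never converge on a shared product.

No product — the primers' 3' ends point away from each other.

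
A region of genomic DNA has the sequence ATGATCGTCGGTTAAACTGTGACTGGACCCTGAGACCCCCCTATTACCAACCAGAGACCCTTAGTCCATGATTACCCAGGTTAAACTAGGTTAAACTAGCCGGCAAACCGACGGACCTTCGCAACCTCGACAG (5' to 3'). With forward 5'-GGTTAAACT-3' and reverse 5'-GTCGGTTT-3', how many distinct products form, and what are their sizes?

The forward primer GGTTAAACT matches the top strand at positions 10–18, 79–87, 89–97.
The reverse primer's reverse complement is AAACCGAC, matching at positions 105–112.
Each forward site pairs with the reverse site to give a product ending at position 112: sizes 103, 34, 24 bp.

Three products: 103 bp, 34 bp, 24 bp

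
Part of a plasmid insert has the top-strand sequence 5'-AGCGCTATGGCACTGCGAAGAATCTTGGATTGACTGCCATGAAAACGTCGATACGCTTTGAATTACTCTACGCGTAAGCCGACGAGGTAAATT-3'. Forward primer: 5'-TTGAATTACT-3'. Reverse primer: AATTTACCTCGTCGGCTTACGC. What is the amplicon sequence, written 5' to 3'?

The forward primer matches the template at positions 58–67.
The reverse primer's reverse complement is GCGTAAGCCGACGAGGTAAATT, which matches the template at positions 72–93.
The product is the template from position 58 through 93 (36 bp).

5'-TTGAATTACTCTACGCGTAAGCCGACGAGGTAAATT-3'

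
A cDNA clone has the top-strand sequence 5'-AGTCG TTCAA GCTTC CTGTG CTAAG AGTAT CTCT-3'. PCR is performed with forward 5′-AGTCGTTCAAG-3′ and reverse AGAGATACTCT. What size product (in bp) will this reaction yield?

34 bp

Scanning the template, AGTCGTTCAAG occurs at positions 1–11; this primer anneals to the bottom strand there with its 3' end pointing downstream.
Taking the reverse complement of AGAGATACTCT gives AGAGTATCTCT, found at positions 24–34 on the template; the primer anneals here to the top strand with its 3' end pointing upstream.
Amplicon spans positions 1–34: 34 bp.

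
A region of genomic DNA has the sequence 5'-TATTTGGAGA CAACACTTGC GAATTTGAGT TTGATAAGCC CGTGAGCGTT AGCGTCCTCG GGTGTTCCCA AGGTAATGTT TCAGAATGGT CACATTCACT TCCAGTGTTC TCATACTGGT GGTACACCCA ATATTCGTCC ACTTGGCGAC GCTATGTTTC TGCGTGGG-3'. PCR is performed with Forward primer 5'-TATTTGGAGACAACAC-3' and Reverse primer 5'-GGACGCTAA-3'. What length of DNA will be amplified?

57 bp

The forward primer matches the template at positions 1–16.
Reverse complement of the reverse primer: TTAGCGTCC. This occurs on the top strand at positions 49–57.
Amplicon spans positions 1–57: 57 bp.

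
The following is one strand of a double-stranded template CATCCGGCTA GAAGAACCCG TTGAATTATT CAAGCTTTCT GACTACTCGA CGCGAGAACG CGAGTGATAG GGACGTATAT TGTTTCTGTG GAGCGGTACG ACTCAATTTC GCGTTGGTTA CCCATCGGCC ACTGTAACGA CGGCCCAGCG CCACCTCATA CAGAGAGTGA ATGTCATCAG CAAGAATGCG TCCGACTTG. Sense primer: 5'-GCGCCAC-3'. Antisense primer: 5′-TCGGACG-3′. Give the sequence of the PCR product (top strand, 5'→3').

Scanning the template, GCGCCAC occurs at positions 148–154; this primer anneals to the bottom strand there with its 3' end pointing downstream.
Taking the reverse complement of TCGGACG gives CGTCCGA, found at positions 189–195 on the template; the primer anneals here to the top strand with its 3' end pointing upstream.
The product is the template from position 148 through 195 (48 bp).

5'-GCGCCACCTCATACAGAGAGTGAATGTCATCAGCAAGAATGCGTCCGA-3'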